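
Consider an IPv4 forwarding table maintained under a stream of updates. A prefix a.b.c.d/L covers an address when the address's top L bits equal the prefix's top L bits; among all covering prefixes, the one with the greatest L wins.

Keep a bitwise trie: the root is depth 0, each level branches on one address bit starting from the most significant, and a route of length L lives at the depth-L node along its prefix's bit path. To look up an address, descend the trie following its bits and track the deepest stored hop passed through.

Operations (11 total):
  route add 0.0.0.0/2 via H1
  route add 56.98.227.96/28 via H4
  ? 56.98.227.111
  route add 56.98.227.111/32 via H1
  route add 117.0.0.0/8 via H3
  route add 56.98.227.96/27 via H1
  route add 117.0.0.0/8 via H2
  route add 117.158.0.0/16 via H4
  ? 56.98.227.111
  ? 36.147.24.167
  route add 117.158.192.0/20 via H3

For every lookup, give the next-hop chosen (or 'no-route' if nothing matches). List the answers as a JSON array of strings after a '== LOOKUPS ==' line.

Trace:
  add 0.0.0.0/2 -> H1 at depth 2
  add 56.98.227.96/28 -> H4 at depth 28
  lookup 56.98.227.111: bits 0011100001100010111000110110 walk d0:-→d1:-→d2:H1→d3:-→d4:-→d5:-→d6:-→d7:-→d8:-→d9:-→d10:-→d11:-→d12:-→d13:-→d14:-→d15:-→d16:-→d17:-→d18:-→d19:-→d20:-→d21:-→d22:-→d23:-→d24:-→d25:-→d26:-→d27:-→d28:H4 -> H4
  add 56.98.227.111/32 -> H1 at depth 32
  add 117.0.0.0/8 -> H3 at depth 8
  add 56.98.227.96/27 -> H1 at depth 27
  add 117.0.0.0/8 -> H2 at depth 8
  add 117.158.0.0/16 -> H4 at depth 16
  lookup 56.98.227.111: bits 00111000011000101110001101101111 walk d0:-→d1:-→d2:H1→d3:-→d4:-→d5:-→d6:-→d7:-→d8:-→d9:-→d10:-→d11:-→d12:-→d13:-→d14:-→d15:-→d16:-→d17:-→d18:-→d19:-→d20:-→d21:-→d22:-→d23:-→d24:-→d25:-→d26:-→d27:H1→d28:H4→d29:-→d30:-→d31:-→d32:H1 -> H1
  lookup 36.147.24.167: bits 001 walk d0:-→d1:-→d2:H1→d3:- -> H1
  add 117.158.192.0/20 -> H3 at depth 20

== LOOKUPS ==
["H4","H1","H1"]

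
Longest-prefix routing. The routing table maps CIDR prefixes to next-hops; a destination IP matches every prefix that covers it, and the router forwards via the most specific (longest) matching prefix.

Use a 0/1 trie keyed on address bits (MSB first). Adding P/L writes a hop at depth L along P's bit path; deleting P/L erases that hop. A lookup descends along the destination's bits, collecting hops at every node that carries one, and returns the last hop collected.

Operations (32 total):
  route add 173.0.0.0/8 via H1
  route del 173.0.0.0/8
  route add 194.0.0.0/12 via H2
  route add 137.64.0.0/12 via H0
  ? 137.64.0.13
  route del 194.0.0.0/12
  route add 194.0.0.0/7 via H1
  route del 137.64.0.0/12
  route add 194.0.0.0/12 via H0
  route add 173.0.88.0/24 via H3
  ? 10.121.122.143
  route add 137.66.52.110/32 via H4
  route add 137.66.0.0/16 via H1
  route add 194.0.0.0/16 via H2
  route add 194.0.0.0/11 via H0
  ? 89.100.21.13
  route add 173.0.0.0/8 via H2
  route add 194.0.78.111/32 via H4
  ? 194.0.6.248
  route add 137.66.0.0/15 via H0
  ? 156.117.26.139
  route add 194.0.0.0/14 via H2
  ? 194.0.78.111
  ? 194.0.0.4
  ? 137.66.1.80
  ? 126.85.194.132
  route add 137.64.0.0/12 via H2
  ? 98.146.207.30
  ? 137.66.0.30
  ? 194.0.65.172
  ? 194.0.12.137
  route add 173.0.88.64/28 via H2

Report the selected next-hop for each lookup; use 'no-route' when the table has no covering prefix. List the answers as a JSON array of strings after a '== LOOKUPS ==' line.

Trace:
  add 173.0.0.0/8 -> H1 at depth 8
  del 173.0.0.0/8 (clear depth 8)
  add 194.0.0.0/12 -> H2 at depth 12
  add 137.64.0.0/12 -> H0 at depth 12
  lookup 137.64.0.13: bits 100010010100 walk d0:-→d1:-→d2:-→d3:-→d4:-→d5:-→d6:-→d7:-→d8:-→d9:-→d10:-→d11:-→d12:H0 -> H0
  del 194.0.0.0/12 (clear depth 12)
  add 194.0.0.0/7 -> H1 at depth 7
  del 137.64.0.0/12 (clear depth 12)
  add 194.0.0.0/12 -> H0 at depth 12
  add 173.0.88.0/24 -> H3 at depth 24
  lookup 10.121.122.143: bits ε walk d0:- -> no-route
  add 137.66.52.110/32 -> H4 at depth 32
  add 137.66.0.0/16 -> H1 at depth 16
  add 194.0.0.0/16 -> H2 at depth 16
  add 194.0.0.0/11 -> H0 at depth 11
  lookup 89.100.21.13: bits ε walk d0:- -> no-route
  add 173.0.0.0/8 -> H2 at depth 8
  add 194.0.78.111/32 -> H4 at depth 32
  lookup 194.0.6.248: bits 11000010000000000 walk d0:-→d1:-→d2:-→d3:-→d4:-→d5:-→d6:-→d7:H1→d8:-→d9:-→d10:-→d11:H0→d12:H0→d13:-→d14:-→d15:-→d16:H2→d17:- -> H2
  add 137.66.0.0/15 -> H0 at depth 15
  lookup 156.117.26.139: bits 100 walk d0:-→d1:-→d2:-→d3:- -> no-route
  add 194.0.0.0/14 -> H2 at depth 14
  lookup 194.0.78.111: bits 11000010000000000100111001101111 walk d0:-→d1:-→d2:-→d3:-→d4:-→d5:-→d6:-→d7:H1→d8:-→d9:-→d10:-→d11:H0→d12:H0→d13:-→d14:H2→d15:-→d16:H2→d17:-→d18:-→d19:-→d20:-→d21:-→d22:-→d23:-→d24:-→d25:-→d26:-→d27:-→d28:-→d29:-→d30:-→d31:-→d32:H4 -> H4
  lookup 194.0.0.4: bits 11000010000000000 walk d0:-→d1:-→d2:-→d3:-→d4:-→d5:-→d6:-→d7:H1→d8:-→d9:-→d10:-→d11:H0→d12:H0→d13:-→d14:H2→d15:-→d16:H2→d17:- -> H2
  lookup 137.66.1.80: bits 100010010100001000 walk d0:-→d1:-→d2:-→d3:-→d4:-→d5:-→d6:-→d7:-→d8:-→d9:-→d10:-→d11:-→d12:-→d13:-→d14:-→d15:H0→d16:H1→d17:-→d18:- -> H1
  lookup 126.85.194.132: bits ε walk d0:- -> no-route
  add 137.64.0.0/12 -> H2 at depth 12
  lookup 98.146.207.30: bits ε walk d0:- -> no-route
  lookup 137.66.0.30: bits 100010010100001000 walk d0:-→d1:-→d2:-→d3:-→d4:-→d5:-→d6:-→d7:-→d8:-→d9:-→d10:-→d11:-→d12:H2→d13:-→d14:-→d15:H0→d16:H1→d17:-→d18:- -> H1
  lookup 194.0.65.172: bits 11000010000000000100 walk d0:-→d1:-→d2:-→d3:-→d4:-→d5:-→d6:-→d7:H1→d8:-→d9:-→d10:-→d11:H0→d12:H0→d13:-→d14:H2→d15:-→d16:H2→d17:-→d18:-→d19:-→d20:- -> H2
  lookup 194.0.12.137: bits 11000010000000000 walk d0:-→d1:-→d2:-→d3:-→d4:-→d5:-→d6:-→d7:H1→d8:-→d9:-→d10:-→d11:H0→d12:H0→d13:-→d14:H2→d15:-→d16:H2→d17:- -> H2
  add 173.0.88.64/28 -> H2 at depth 28

== LOOKUPS ==
["H0","no-route","no-route","H2","no-route","H4","H2","H1","no-route","no-route","H1","H2","H2"]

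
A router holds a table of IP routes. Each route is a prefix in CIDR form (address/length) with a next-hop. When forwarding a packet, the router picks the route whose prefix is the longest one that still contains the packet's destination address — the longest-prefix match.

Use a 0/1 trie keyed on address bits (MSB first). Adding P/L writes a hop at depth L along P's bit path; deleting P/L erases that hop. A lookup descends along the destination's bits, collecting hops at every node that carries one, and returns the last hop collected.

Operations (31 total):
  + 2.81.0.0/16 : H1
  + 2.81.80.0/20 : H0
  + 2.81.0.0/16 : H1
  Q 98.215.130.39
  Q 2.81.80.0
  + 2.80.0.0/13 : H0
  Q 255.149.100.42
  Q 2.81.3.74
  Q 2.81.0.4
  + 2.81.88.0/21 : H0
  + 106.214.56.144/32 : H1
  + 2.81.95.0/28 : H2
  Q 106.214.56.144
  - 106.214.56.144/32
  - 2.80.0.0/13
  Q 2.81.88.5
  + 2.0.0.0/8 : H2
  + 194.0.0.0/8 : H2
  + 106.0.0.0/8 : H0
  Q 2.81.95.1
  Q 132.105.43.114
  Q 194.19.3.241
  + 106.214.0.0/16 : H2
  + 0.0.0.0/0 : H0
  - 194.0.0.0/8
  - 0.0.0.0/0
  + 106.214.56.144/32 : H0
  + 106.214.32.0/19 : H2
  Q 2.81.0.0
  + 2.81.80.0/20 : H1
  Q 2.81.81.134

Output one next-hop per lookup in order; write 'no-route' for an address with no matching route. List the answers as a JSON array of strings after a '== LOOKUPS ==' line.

Apply in order:
  add 2.81.0.0/16 -> H1 at depth 16
  add 2.81.80.0/20 -> H0 at depth 20
  add 2.81.0.0/16 -> H1 at depth 16
  lookup 98.215.130.39: bits 0 walk d0:-→d1:- -> no-route
  lookup 2.81.80.0: bits 00000010010100010101 walk d0:-→d1:-→d2:-→d3:-→d4:-→d5:-→d6:-→d7:-→d8:-→d9:-→d10:-→d11:-→d12:-→d13:-→d14:-→d15:-→d16:H1→d17:-→d18:-→d19:-→d20:H0 -> H0
  add 2.80.0.0/13 -> H0 at depth 13
  lookup 255.149.100.42: bits ε walk d0:- -> no-route
  lookup 2.81.3.74: bits 00000010010100010 walk d0:-→d1:-→d2:-→d3:-→d4:-→d5:-→d6:-→d7:-→d8:-→d9:-→d10:-→d11:-→d12:-→d13:H0→d14:-→d15:-→d16:H1→d17:- -> H1
  lookup 2.81.0.4: bits 00000010010100010 walk d0:-→d1:-→d2:-→d3:-→d4:-→d5:-→d6:-→d7:-→d8:-→d9:-→d10:-→d11:-→d12:-→d13:H0→d14:-→d15:-→d16:H1→d17:- -> H1
  add 2.81.88.0/21 -> H0 at depth 21
  add 106.214.56.144/32 -> H1 at depth 32
  add 2.81.95.0/28 -> H2 at depth 28
  lookup 106.214.56.144: bits 01101010110101100011100010010000 walk d0:-→d1:-→d2:-→d3:-→d4:-→d5:-→d6:-→d7:-→d8:-→d9:-→d10:-→d11:-→d12:-→d13:-→d14:-→d15:-→d16:-→d17:-→d18:-→d19:-→d20:-→d21:-→d22:-→d23:-→d24:-→d25:-→d26:-→d27:-→d28:-→d29:-→d30:-→d31:-→d32:H1 -> H1
  - 106.214.56.144/32 clear@32
  - 2.80.0.0/13 clear@13
  lookup 2.81.88.5: bits 000000100101000101011 walk d0:-→d1:-→d2:-→d3:-→d4:-→d5:-→d6:-→d7:-→d8:-→d9:-→d10:-→d11:-→d12:-→d13:-→d14:-→d15:-→d16:H1→d17:-→d18:-→d19:-→d20:H0→d21:H0 -> H0
  add 2.0.0.0/8 -> H2 at depth 8
  add 194.0.0.0/8 -> H2 at depth 8
  add 106.0.0.0/8 -> H0 at depth 8
  lookup 2.81.95.1: bits 0000001001010001010111110000 walk d0:-→d1:-→d2:-→d3:-→d4:-→d5:-→d6:-→d7:-→d8:H2→d9:-→d10:-→d11:-→d12:-→d13:-→d14:-→d15:-→d16:H1→d17:-→d18:-→d19:-→d20:H0→d21:H0→d22:-→d23:-→d24:-→d25:-→d26:-→d27:-→d28:H2 -> H2
  lookup 132.105.43.114: bits 1 walk d0:-→d1:- -> no-route
  lookup 194.19.3.241: bits 11000010 walk d0:-→d1:-→d2:-→d3:-→d4:-→d5:-→d6:-→d7:-→d8:H2 -> H2
  add 106.214.0.0/16 -> H2 at depth 16
  add 0.0.0.0/0 -> H0 at depth 0
  - 194.0.0.0/8 clear@8
  - 0.0.0.0/0 clear@0
  add 106.214.56.144/32 -> H0 at depth 32
  add 106.214.32.0/19 -> H2 at depth 19
  lookup 2.81.0.0: bits 00000010010100010 walk d0:-→d1:-→d2:-→d3:-→d4:-→d5:-→d6:-→d7:-→d8:H2→d9:-→d10:-→d11:-→d12:-→d13:-→d14:-→d15:-→d16:H1→d17:- -> H1
  add 2.81.80.0/20 -> H1 at depth 20
  lookup 2.81.81.134: bits 00000010010100010101 walk d0:-→d1:-→d2:-→d3:-→d4:-→d5:-→d6:-→d7:-→d8:H2→d9:-→d10:-→d11:-→d12:-→d13:-→d14:-→d15:-→d16:H1→d17:-→d18:-→d19:-→d20:H1 -> H1

== LOOKUPS ==
["no-route","H0","no-route","H1","H1","H1","H0","H2","no-route","H2","H1","H1"]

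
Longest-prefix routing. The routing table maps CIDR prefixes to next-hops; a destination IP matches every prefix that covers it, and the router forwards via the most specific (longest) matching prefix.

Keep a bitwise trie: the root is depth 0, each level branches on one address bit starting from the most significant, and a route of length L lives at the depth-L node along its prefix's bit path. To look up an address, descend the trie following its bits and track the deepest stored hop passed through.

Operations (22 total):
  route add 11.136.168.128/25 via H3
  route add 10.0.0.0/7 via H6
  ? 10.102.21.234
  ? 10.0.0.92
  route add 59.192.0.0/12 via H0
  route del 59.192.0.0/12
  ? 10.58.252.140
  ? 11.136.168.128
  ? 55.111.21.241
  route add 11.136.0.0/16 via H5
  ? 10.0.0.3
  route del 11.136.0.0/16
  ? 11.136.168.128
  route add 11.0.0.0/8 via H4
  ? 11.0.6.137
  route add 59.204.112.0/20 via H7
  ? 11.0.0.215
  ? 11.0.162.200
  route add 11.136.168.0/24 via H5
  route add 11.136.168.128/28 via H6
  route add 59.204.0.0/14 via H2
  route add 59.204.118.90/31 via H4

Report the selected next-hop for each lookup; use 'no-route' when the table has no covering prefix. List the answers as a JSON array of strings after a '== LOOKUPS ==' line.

Trace:
  + 11.136.168.128/25 (H3) depth=25
  + 10.0.0.0/7 (H6) depth=7
  ? 10.102.21.234  path d0:-→d1:-→d2:-→d3:-→d4:-→d5:-→d6:-→d7:H6  best=H6
  ? 10.0.0.92  path d0:-→d1:-→d2:-→d3:-→d4:-→d5:-→d6:-→d7:H6  best=H6
  + 59.192.0.0/12 (H0) depth=12
  del 59.192.0.0/12 (clear depth 12)
  ? 10.58.252.140  path d0:-→d1:-→d2:-→d3:-→d4:-→d5:-→d6:-→d7:H6  best=H6
  ? 11.136.168.128  path d0:-→d1:-→d2:-→d3:-→d4:-→d5:-→d6:-→d7:H6→d8:-→d9:-→d10:-→d11:-→d12:-→d13:-→d14:-→d15:-→d16:-→d17:-→d18:-→d19:-→d20:-→d21:-→d22:-→d23:-→d24:-→d25:H3  best=H3
  ? 55.111.21.241  path d0:-→d1:-→d2:-→d3:-→d4:-  best=no-route
  + 11.136.0.0/16 (H5) depth=16
  ? 10.0.0.3  path d0:-→d1:-→d2:-→d3:-→d4:-→d5:-→d6:-→d7:H6  best=H6
  del 11.136.0.0/16 (clear depth 16)
  ? 11.136.168.128  path d0:-→d1:-→d2:-→d3:-→d4:-→d5:-→d6:-→d7:H6→d8:-→d9:-→d10:-→d11:-→d12:-→d13:-→d14:-→d15:-→d16:-→d17:-→d18:-→d19:-→d20:-→d21:-→d22:-→d23:-→d24:-→d25:H3  best=H3
  + 11.0.0.0/8 (H4) depth=8
  ? 11.0.6.137  path d0:-→d1:-→d2:-→d3:-→d4:-→d5:-→d6:-→d7:H6→d8:H4  best=H4
  + 59.204.112.0/20 (H7) depth=20
  ? 11.0.0.215  path d0:-→d1:-→d2:-→d3:-→d4:-→d5:-→d6:-→d7:H6→d8:H4  best=H4
  ? 11.0.162.200  path d0:-→d1:-→d2:-→d3:-→d4:-→d5:-→d6:-→d7:H6→d8:H4  best=H4
  + 11.136.168.0/24 (H5) depth=24
  + 11.136.168.128/28 (H6) depth=28
  + 59.204.0.0/14 (H2) depth=14
  + 59.204.118.90/31 (H4) depth=31

== LOOKUPS ==
["H6","H6","H6","H3","no-route","H6","H3","H4","H4","H4"]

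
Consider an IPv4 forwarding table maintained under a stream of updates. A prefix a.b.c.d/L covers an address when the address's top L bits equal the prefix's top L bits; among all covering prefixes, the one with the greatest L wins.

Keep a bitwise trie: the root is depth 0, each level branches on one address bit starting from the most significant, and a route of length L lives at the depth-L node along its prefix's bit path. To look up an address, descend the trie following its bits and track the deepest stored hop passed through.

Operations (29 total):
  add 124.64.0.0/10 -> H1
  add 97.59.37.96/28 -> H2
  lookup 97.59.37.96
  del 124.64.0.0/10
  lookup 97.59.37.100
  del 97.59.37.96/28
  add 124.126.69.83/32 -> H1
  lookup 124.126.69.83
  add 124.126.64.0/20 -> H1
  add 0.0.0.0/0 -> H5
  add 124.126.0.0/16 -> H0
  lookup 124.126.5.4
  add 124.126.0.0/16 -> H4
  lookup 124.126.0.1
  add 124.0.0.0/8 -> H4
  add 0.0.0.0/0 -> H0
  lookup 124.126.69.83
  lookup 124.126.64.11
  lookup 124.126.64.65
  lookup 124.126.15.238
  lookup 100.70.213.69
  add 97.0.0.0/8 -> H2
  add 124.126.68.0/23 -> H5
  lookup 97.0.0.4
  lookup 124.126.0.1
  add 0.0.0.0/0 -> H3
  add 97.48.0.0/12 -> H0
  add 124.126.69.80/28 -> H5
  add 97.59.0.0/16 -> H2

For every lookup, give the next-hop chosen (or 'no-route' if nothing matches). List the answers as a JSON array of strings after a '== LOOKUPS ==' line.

Process each operation:
  add 124.64.0.0/10 -> H1 at depth 10
  add 97.59.37.96/28 -> H2 at depth 28
  Q 97.59.37.96: descend 0110000100111011001001010110 ; hops seen [H2] ; pick H2
  del 124.64.0.0/10 (clear depth 10)
  Q 97.59.37.100: descend 0110000100111011001001010110 ; hops seen [H2] ; pick H2
  del 97.59.37.96/28 (clear depth 28)
  add 124.126.69.83/32 -> H1 at depth 32
  Q 124.126.69.83: descend 01111100011111100100010101010011 ; hops seen [H1] ; pick H1
  add 124.126.64.0/20 -> H1 at depth 20
  add 0.0.0.0/0 -> H5 at depth 0
  add 124.126.0.0/16 -> H0 at depth 16
  Q 124.126.5.4: descend 01111100011111100 ; hops seen [H5,H0] ; pick H0
  add 124.126.0.0/16 -> H4 at depth 16
  Q 124.126.0.1: descend 01111100011111100 ; hops seen [H5,H4] ; pick H4
  add 124.0.0.0/8 -> H4 at depth 8
  add 0.0.0.0/0 -> H0 at depth 0
  Q 124.126.69.83: descend 01111100011111100100010101010011 ; hops seen [H0,H4,H4,H1,H1] ; pick H1
  Q 124.126.64.11: descend 011111000111111001000 ; hops seen [H0,H4,H4,H1] ; pick H1
  Q 124.126.64.65: descend 011111000111111001000 ; hops seen [H0,H4,H4,H1] ; pick H1
  Q 124.126.15.238: descend 01111100011111100 ; hops seen [H0,H4,H4] ; pick H4
  Q 100.70.213.69: descend 01100 ; hops seen [H0] ; pick H0
  add 97.0.0.0/8 -> H2 at depth 8
  add 124.126.68.0/23 -> H5 at depth 23
  Q 97.0.0.4: descend 0110000100 ; hops seen [H0,H2] ; pick H2
  Q 124.126.0.1: descend 01111100011111100 ; hops seen [H0,H4,H4] ; pick H4
  add 0.0.0.0/0 -> H3 at depth 0
  add 97.48.0.0/12 -> H0 at depth 12
  add 124.126.69.80/28 -> H5 at depth 28
  add 97.59.0.0/16 -> H2 at depth 16

== LOOKUPS ==
["H2","H2","H1","H0","H4","H1","H1","H1","H4","H0","H2","H4"]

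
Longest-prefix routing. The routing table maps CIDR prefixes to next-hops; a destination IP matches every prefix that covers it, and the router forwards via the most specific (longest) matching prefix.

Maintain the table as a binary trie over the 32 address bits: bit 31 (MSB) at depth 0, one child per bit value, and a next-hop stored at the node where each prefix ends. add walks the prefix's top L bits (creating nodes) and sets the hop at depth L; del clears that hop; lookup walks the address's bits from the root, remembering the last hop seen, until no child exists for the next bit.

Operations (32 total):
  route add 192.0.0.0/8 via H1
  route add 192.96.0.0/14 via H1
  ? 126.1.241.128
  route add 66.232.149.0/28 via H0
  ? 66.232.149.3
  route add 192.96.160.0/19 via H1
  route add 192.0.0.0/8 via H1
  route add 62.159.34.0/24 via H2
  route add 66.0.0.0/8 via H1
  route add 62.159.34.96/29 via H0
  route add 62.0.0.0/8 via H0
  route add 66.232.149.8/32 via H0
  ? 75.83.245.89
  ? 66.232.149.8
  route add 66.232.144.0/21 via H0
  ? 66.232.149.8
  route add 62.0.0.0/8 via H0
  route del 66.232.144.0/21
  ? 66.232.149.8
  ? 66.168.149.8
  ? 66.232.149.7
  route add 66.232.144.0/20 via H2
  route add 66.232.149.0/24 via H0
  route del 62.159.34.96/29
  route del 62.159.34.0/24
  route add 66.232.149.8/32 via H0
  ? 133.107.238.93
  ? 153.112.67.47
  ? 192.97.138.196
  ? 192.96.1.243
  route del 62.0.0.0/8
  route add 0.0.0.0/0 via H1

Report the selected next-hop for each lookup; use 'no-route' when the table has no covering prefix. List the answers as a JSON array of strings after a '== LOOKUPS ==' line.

Apply in order:
  + 192.0.0.0/8 (H1) depth=8
  + 192.96.0.0/14 (H1) depth=14
  ? 126.1.241.128  path d0:-  best=no-route
  + 66.232.149.0/28 (H0) depth=28
  ? 66.232.149.3  path d0:-→d1:-→d2:-→d3:-→d4:-→d5:-→d6:-→d7:-→d8:-→d9:-→d10:-→d11:-→d12:-→d13:-→d14:-→d15:-→d16:-→d17:-→d18:-→d19:-→d20:-→d21:-→d22:-→d23:-→d24:-→d25:-→d26:-→d27:-→d28:H0  best=H0
  + 192.96.160.0/19 (H1) depth=19
  + 192.0.0.0/8 (H1) depth=8
  + 62.159.34.0/24 (H2) depth=24
  + 66.0.0.0/8 (H1) depth=8
  + 62.159.34.96/29 (H0) depth=29
  + 62.0.0.0/8 (H0) depth=8
  + 66.232.149.8/32 (H0) depth=32
  ? 75.83.245.89  path d0:-→d1:-→d2:-→d3:-→d4:-  best=no-route
  ? 66.232.149.8  path d0:-→d1:-→d2:-→d3:-→d4:-→d5:-→d6:-→d7:-→d8:H1→d9:-→d10:-→d11:-→d12:-→d13:-→d14:-→d15:-→d16:-→d17:-→d18:-→d19:-→d20:-→d21:-→d22:-→d23:-→d24:-→d25:-→d26:-→d27:-→d28:H0→d29:-→d30:-→d31:-→d32:H0  best=H0
  + 66.232.144.0/21 (H0) depth=21
  ? 66.232.149.8  path d0:-→d1:-→d2:-→d3:-→d4:-→d5:-→d6:-→d7:-→d8:H1→d9:-→d10:-→d11:-→d12:-→d13:-→d14:-→d15:-→d16:-→d17:-→d18:-→d19:-→d20:-→d21:H0→d22:-→d23:-→d24:-→d25:-→d26:-→d27:-→d28:H0→d29:-→d30:-→d31:-→d32:H0  best=H0
  + 62.0.0.0/8 (H0) depth=8
  del 66.232.144.0/21 (clear depth 21)
  ? 66.232.149.8  path d0:-→d1:-→d2:-→d3:-→d4:-→d5:-→d6:-→d7:-→d8:H1→d9:-→d10:-→d11:-→d12:-→d13:-→d14:-→d15:-→d16:-→d17:-→d18:-→d19:-→d20:-→d21:-→d22:-→d23:-→d24:-→d25:-→d26:-→d27:-→d28:H0→d29:-→d30:-→d31:-→d32:H0  best=H0
  ? 66.168.149.8  path d0:-→d1:-→d2:-→d3:-→d4:-→d5:-→d6:-→d7:-→d8:H1→d9:-  best=H1
  ? 66.232.149.7  path d0:-→d1:-→d2:-→d3:-→d4:-→d5:-→d6:-→d7:-→d8:H1→d9:-→d10:-→d11:-→d12:-→d13:-→d14:-→d15:-→d16:-→d17:-→d18:-→d19:-→d20:-→d21:-→d22:-→d23:-→d24:-→d25:-→d26:-→d27:-→d28:H0  best=H0
  + 66.232.144.0/20 (H2) depth=20
  + 66.232.149.0/24 (H0) depth=24
  del 62.159.34.96/29 (clear depth 29)
  del 62.159.34.0/24 (clear depth 24)
  + 66.232.149.8/32 (H0) depth=32
  ? 133.107.238.93  path d0:-→d1:-  best=no-route
  ? 153.112.67.47  path d0:-→d1:-  best=no-route
  ? 192.97.138.196  path d0:-→d1:-→d2:-→d3:-→d4:-→d5:-→d6:-→d7:-→d8:H1→d9:-→d10:-→d11:-→d12:-→d13:-→d14:H1→d15:-  best=H1
  ? 192.96.1.243  path d0:-→d1:-→d2:-→d3:-→d4:-→d5:-→d6:-→d7:-→d8:H1→d9:-→d10:-→d11:-→d12:-→d13:-→d14:H1→d15:-→d16:-  best=H1
  del 62.0.0.0/8 (clear depth 8)
  + 0.0.0.0/0 (H1) depth=0

== LOOKUPS ==
["no-route","H0","no-route","H0","H0","H0","H1","H0","no-route","no-route","H1","H1"]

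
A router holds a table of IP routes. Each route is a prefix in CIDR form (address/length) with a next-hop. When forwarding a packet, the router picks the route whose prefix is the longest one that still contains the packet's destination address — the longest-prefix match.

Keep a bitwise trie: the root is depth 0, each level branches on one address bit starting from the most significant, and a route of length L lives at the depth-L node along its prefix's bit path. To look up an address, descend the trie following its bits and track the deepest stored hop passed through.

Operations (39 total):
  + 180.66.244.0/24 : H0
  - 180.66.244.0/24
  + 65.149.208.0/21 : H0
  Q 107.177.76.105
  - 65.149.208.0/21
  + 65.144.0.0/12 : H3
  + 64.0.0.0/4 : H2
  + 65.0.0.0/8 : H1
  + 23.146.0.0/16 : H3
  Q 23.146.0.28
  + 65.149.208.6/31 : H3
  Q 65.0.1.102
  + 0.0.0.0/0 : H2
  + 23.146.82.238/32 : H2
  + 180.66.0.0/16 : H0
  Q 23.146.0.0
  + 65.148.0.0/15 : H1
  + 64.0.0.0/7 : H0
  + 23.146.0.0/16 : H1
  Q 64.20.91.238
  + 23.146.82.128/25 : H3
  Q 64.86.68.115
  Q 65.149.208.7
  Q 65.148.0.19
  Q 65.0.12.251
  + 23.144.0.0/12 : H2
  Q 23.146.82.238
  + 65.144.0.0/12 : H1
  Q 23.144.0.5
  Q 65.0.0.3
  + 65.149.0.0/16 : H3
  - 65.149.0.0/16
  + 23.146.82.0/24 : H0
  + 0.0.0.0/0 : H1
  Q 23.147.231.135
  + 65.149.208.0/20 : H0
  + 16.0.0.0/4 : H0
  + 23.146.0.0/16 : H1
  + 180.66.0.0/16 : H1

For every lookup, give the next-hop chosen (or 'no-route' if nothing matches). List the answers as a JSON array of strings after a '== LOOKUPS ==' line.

Apply in order:
  add 180.66.244.0/24 -> H0 at depth 24
  del 180.66.244.0/24 (clear depth 24)
  add 65.149.208.0/21 -> H0 at depth 21
  Q 107.177.76.105: descend 01 ; hops seen [∅] ; pick no-route
  del 65.149.208.0/21 (clear depth 21)
  add 65.144.0.0/12 -> H3 at depth 12
  add 64.0.0.0/4 -> H2 at depth 4
  add 65.0.0.0/8 -> H1 at depth 8
  add 23.146.0.0/16 -> H3 at depth 16
  Q 23.146.0.28: descend 0001011110010010 ; hops seen [H3] ; pick H3
  add 65.149.208.6/31 -> H3 at depth 31
  Q 65.0.1.102: descend 01000001 ; hops seen [H2,H1] ; pick H1
  add 0.0.0.0/0 -> H2 at depth 0
  add 23.146.82.238/32 -> H2 at depth 32
  add 180.66.0.0/16 -> H0 at depth 16
  Q 23.146.0.0: descend 00010111100100100 ; hops seen [H2,H3] ; pick H3
  add 65.148.0.0/15 -> H1 at depth 15
  add 64.0.0.0/7 -> H0 at depth 7
  add 23.146.0.0/16 -> H1 at depth 16
  Q 64.20.91.238: descend 0100000 ; hops seen [H2,H2,H0] ; pick H0
  add 23.146.82.128/25 -> H3 at depth 25
  Q 64.86.68.115: descend 0100000 ; hops seen [H2,H2,H0] ; pick H0
  Q 65.149.208.7: descend 0100000110010101110100000000011 ; hops seen [H2,H2,H0,H1,H3,H1,H3] ; pick H3
  Q 65.148.0.19: descend 010000011001010 ; hops seen [H2,H2,H0,H1,H3,H1] ; pick H1
  Q 65.0.12.251: descend 01000001 ; hops seen [H2,H2,H0,H1] ; pick H1
  add 23.144.0.0/12 -> H2 at depth 12
  Q 23.146.82.238: descend 00010111100100100101001011101110 ; hops seen [H2,H2,H1,H3,H2] ; pick H2
  add 65.144.0.0/12 -> H1 at depth 12
  Q 23.144.0.5: descend 00010111100100 ; hops seen [H2,H2] ; pick H2
  Q 65.0.0.3: descend 01000001 ; hops seen [H2,H2,H0,H1] ; pick H1
  add 65.149.0.0/16 -> H3 at depth 16
  del 65.149.0.0/16 (clear depth 16)
  add 23.146.82.0/24 -> H0 at depth 24
  add 0.0.0.0/0 -> H1 at depth 0
  Q 23.147.231.135: descend 000101111001001 ; hops seen [H1,H2] ; pick H2
  add 65.149.208.0/20 -> H0 at depth 20
  add 16.0.0.0/4 -> H0 at depth 4
  add 23.146.0.0/16 -> H1 at depth 16
  add 180.66.0.0/16 -> H1 at depth 16

== LOOKUPS ==
["no-route","H3","H1","H3","H0","H0","H3","H1","H1","H2","H2","H1","H2"]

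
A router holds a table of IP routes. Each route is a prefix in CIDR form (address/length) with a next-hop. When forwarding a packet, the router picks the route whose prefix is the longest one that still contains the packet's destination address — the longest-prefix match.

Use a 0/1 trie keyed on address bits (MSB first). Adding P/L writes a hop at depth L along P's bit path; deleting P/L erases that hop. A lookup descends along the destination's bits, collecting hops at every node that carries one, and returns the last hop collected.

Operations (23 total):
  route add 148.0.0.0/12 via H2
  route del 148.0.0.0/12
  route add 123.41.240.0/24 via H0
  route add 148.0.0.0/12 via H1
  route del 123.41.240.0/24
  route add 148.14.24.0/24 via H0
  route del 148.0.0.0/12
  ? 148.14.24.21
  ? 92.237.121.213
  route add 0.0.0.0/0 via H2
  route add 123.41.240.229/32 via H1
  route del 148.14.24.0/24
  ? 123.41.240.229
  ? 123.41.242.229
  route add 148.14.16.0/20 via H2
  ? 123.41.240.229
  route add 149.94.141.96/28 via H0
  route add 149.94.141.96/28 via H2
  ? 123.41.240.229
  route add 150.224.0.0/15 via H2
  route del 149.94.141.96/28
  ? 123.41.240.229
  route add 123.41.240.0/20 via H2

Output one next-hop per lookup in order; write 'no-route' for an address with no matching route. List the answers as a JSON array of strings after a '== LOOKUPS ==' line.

Apply in order:
  + 148.0.0.0/12 (H2) depth=12
  - 148.0.0.0/12 clear@12
  + 123.41.240.0/24 (H0) depth=24
  + 148.0.0.0/12 (H1) depth=12
  - 123.41.240.0/24 clear@24
  + 148.14.24.0/24 (H0) depth=24
  - 148.0.0.0/12 clear@12
  ? 148.14.24.21  path d0:-→d1:-→d2:-→d3:-→d4:-→d5:-→d6:-→d7:-→d8:-→d9:-→d10:-→d11:-→d12:-→d13:-→d14:-→d15:-→d16:-→d17:-→d18:-→d19:-→d20:-→d21:-→d22:-→d23:-→d24:H0  best=H0
  ? 92.237.121.213  path d0:-→d1:-→d2:-  best=no-route
  + 0.0.0.0/0 (H2) depth=0
  + 123.41.240.229/32 (H1) depth=32
  - 148.14.24.0/24 clear@24
  ? 123.41.240.229  path d0:H2→d1:-→d2:-→d3:-→d4:-→d5:-→d6:-→d7:-→d8:-→d9:-→d10:-→d11:-→d12:-→d13:-→d14:-→d15:-→d16:-→d17:-→d18:-→d19:-→d20:-→d21:-→d22:-→d23:-→d24:-→d25:-→d26:-→d27:-→d28:-→d29:-→d30:-→d31:-→d32:H1  best=H1
  ? 123.41.242.229  path d0:H2→d1:-→d2:-→d3:-→d4:-→d5:-→d6:-→d7:-→d8:-→d9:-→d10:-→d11:-→d12:-→d13:-→d14:-→d15:-→d16:-→d17:-→d18:-→d19:-→d20:-→d21:-→d22:-  best=H2
  + 148.14.16.0/20 (H2) depth=20
  ? 123.41.240.229  path d0:H2→d1:-→d2:-→d3:-→d4:-→d5:-→d6:-→d7:-→d8:-→d9:-→d10:-→d11:-→d12:-→d13:-→d14:-→d15:-→d16:-→d17:-→d18:-→d19:-→d20:-→d21:-→d22:-→d23:-→d24:-→d25:-→d26:-→d27:-→d28:-→d29:-→d30:-→d31:-→d32:H1  best=H1
  + 149.94.141.96/28 (H0) depth=28
  + 149.94.141.96/28 (H2) depth=28
  ? 123.41.240.229  path d0:H2→d1:-→d2:-→d3:-→d4:-→d5:-→d6:-→d7:-→d8:-→d9:-→d10:-→d11:-→d12:-→d13:-→d14:-→d15:-→d16:-→d17:-→d18:-→d19:-→d20:-→d21:-→d22:-→d23:-→d24:-→d25:-→d26:-→d27:-→d28:-→d29:-→d30:-→d31:-→d32:H1  best=H1
  + 150.224.0.0/15 (H2) depth=15
  - 149.94.141.96/28 clear@28
  ? 123.41.240.229  path d0:H2→d1:-→d2:-→d3:-→d4:-→d5:-→d6:-→d7:-→d8:-→d9:-→d10:-→d11:-→d12:-→d13:-→d14:-→d15:-→d16:-→d17:-→d18:-→d19:-→d20:-→d21:-→d22:-→d23:-→d24:-→d25:-→d26:-→d27:-→d28:-→d29:-→d30:-→d31:-→d32:H1  best=H1
  + 123.41.240.0/20 (H2) depth=20

== LOOKUPS ==
["H0","no-route","H1","H2","H1","H1","H1"]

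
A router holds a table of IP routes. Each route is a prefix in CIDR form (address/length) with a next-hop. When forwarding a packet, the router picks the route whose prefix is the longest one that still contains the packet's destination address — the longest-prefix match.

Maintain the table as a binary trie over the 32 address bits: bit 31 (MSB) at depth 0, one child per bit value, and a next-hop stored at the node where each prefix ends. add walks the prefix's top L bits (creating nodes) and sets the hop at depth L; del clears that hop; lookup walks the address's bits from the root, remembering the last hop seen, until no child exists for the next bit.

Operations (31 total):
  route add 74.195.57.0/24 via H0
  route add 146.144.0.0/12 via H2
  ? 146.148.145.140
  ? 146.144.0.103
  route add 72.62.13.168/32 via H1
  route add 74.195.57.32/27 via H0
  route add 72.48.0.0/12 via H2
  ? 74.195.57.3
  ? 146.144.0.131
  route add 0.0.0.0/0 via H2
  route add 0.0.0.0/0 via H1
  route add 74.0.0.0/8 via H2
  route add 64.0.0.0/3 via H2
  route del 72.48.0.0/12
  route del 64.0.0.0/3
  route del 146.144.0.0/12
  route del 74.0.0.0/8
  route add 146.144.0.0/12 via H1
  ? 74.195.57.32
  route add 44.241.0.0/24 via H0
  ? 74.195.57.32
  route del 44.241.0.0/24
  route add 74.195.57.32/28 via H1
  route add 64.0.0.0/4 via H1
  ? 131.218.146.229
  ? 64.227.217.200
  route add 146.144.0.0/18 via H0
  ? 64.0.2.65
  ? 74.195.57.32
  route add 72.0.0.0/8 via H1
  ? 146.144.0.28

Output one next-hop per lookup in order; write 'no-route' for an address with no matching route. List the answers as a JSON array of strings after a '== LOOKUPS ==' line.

Process each operation:
  + 74.195.57.0/24 (H0) depth=24
  + 146.144.0.0/12 (H2) depth=12
  Q 146.148.145.140: descend 100100101001 ; hops seen [H2] ; pick H2
  Q 146.144.0.103: descend 100100101001 ; hops seen [H2] ; pick H2
  + 72.62.13.168/32 (H1) depth=32
  + 74.195.57.32/27 (H0) depth=27
  + 72.48.0.0/12 (H2) depth=12
  Q 74.195.57.3: descend 01001010110000110011100100 ; hops seen [H0] ; pick H0
  Q 146.144.0.131: descend 100100101001 ; hops seen [H2] ; pick H2
  + 0.0.0.0/0 (H2) depth=0
  + 0.0.0.0/0 (H1) depth=0
  + 74.0.0.0/8 (H2) depth=8
  + 64.0.0.0/3 (H2) depth=3
  - 72.48.0.0/12 clear@12
  - 64.0.0.0/3 clear@3
  - 146.144.0.0/12 clear@12
  - 74.0.0.0/8 clear@8
  + 146.144.0.0/12 (H1) depth=12
  Q 74.195.57.32: descend 010010101100001100111001001 ; hops seen [H1,H0,H0] ; pick H0
  + 44.241.0.0/24 (H0) depth=24
  Q 74.195.57.32: descend 010010101100001100111001001 ; hops seen [H1,H0,H0] ; pick H0
  - 44.241.0.0/24 clear@24
  + 74.195.57.32/28 (H1) depth=28
  + 64.0.0.0/4 (H1) depth=4
  Q 131.218.146.229: descend 100 ; hops seen [H1] ; pick H1
  Q 64.227.217.200: descend 0100 ; hops seen [H1,H1] ; pick H1
  + 146.144.0.0/18 (H0) depth=18
  Q 64.0.2.65: descend 0100 ; hops seen [H1,H1] ; pick H1
  Q 74.195.57.32: descend 0100101011000011001110010010 ; hops seen [H1,H1,H0,H0,H1] ; pick H1
  + 72.0.0.0/8 (H1) depth=8
  Q 146.144.0.28: descend 100100101001000000 ; hops seen [H1,H1,H0] ; pick H0

== LOOKUPS ==
["H2","H2","H0","H2","H0","H0","H1","H1","H1","H1","H0"]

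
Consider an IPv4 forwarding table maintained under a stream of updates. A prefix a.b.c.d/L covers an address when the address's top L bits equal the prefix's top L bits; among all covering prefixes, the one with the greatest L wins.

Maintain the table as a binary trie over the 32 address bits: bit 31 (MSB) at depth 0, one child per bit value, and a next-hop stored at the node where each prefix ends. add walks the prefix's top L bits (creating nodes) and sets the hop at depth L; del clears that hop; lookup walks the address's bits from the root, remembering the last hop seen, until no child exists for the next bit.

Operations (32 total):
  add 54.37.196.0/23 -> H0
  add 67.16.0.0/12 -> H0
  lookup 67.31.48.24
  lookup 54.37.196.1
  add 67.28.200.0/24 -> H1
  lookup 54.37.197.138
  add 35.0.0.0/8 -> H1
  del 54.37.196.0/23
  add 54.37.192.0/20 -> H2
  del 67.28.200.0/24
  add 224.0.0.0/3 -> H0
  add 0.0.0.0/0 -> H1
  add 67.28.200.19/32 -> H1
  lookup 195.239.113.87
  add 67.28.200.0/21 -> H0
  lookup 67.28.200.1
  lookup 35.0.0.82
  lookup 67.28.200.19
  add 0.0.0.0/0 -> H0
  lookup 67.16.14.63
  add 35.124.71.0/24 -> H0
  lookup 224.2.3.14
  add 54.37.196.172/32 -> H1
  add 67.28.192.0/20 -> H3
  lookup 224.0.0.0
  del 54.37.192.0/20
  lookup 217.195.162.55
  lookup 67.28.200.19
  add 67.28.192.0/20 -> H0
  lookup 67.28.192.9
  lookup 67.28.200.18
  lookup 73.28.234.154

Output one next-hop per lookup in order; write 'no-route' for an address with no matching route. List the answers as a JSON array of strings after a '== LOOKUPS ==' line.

Apply in order:
  add 54.37.196.0/23 -> H0 at depth 23
  add 67.16.0.0/12 -> H0 at depth 12
  ? 67.31.48.24  path d0:-→d1:-→d2:-→d3:-→d4:-→d5:-→d6:-→d7:-→d8:-→d9:-→d10:-→d11:-→d12:H0  best=H0
  ? 54.37.196.1  path d0:-→d1:-→d2:-→d3:-→d4:-→d5:-→d6:-→d7:-→d8:-→d9:-→d10:-→d11:-→d12:-→d13:-→d14:-→d15:-→d16:-→d17:-→d18:-→d19:-→d20:-→d21:-→d22:-→d23:H0  best=H0
  add 67.28.200.0/24 -> H1 at depth 24
  ? 54.37.197.138  path d0:-→d1:-→d2:-→d3:-→d4:-→d5:-→d6:-→d7:-→d8:-→d9:-→d10:-→d11:-→d12:-→d13:-→d14:-→d15:-→d16:-→d17:-→d18:-→d19:-→d20:-→d21:-→d22:-→d23:H0  best=H0
  add 35.0.0.0/8 -> H1 at depth 8
  del 54.37.196.0/23 (clear depth 23)
  add 54.37.192.0/20 -> H2 at depth 20
  del 67.28.200.0/24 (clear depth 24)
  add 224.0.0.0/3 -> H0 at depth 3
  add 0.0.0.0/0 -> H1 at depth 0
  add 67.28.200.19/32 -> H1 at depth 32
  ? 195.239.113.87  path d0:H1→d1:-→d2:-  best=H1
  add 67.28.200.0/21 -> H0 at depth 21
  ? 67.28.200.1  path d0:H1→d1:-→d2:-→d3:-→d4:-→d5:-→d6:-→d7:-→d8:-→d9:-→d10:-→d11:-→d12:H0→d13:-→d14:-→d15:-→d16:-→d17:-→d18:-→d19:-→d20:-→d21:H0→d22:-→d23:-→d24:-→d25:-→d26:-→d27:-  best=H0
  ? 35.0.0.82  path d0:H1→d1:-→d2:-→d3:-→d4:-→d5:-→d6:-→d7:-→d8:H1  best=H1
  ? 67.28.200.19  path d0:H1→d1:-→d2:-→d3:-→d4:-→d5:-→d6:-→d7:-→d8:-→d9:-→d10:-→d11:-→d12:H0→d13:-→d14:-→d15:-→d16:-→d17:-→d18:-→d19:-→d20:-→d21:H0→d22:-→d23:-→d24:-→d25:-→d26:-→d27:-→d28:-→d29:-→d30:-→d31:-→d32:H1  best=H1
  add 0.0.0.0/0 -> H0 at depth 0
  ? 67.16.14.63  path d0:H0→d1:-→d2:-→d3:-→d4:-→d5:-→d6:-→d7:-→d8:-→d9:-→d10:-→d11:-→d12:H0  best=H0
  add 35.124.71.0/24 -> H0 at depth 24
  ? 224.2.3.14  path d0:H0→d1:-→d2:-→d3:H0  best=H0
  add 54.37.196.172/32 -> H1 at depth 32
  add 67.28.192.0/20 -> H3 at depth 20
  ? 224.0.0.0  path d0:H0→d1:-→d2:-→d3:H0  best=H0
  del 54.37.192.0/20 (clear depth 20)
  ? 217.195.162.55  path d0:H0→d1:-→d2:-  best=H0
  ? 67.28.200.19  path d0:H0→d1:-→d2:-→d3:-→d4:-→d5:-→d6:-→d7:-→d8:-→d9:-→d10:-→d11:-→d12:H0→d13:-→d14:-→d15:-→d16:-→d17:-→d18:-→d19:-→d20:H3→d21:H0→d22:-→d23:-→d24:-→d25:-→d26:-→d27:-→d28:-→d29:-→d30:-→d31:-→d32:H1  best=H1
  add 67.28.192.0/20 -> H0 at depth 20
  ? 67.28.192.9  path d0:H0→d1:-→d2:-→d3:-→d4:-→d5:-→d6:-→d7:-→d8:-→d9:-→d10:-→d11:-→d12:H0→d13:-→d14:-→d15:-→d16:-→d17:-→d18:-→d19:-→d20:H0  best=H0
  ? 67.28.200.18  path d0:H0→d1:-→d2:-→d3:-→d4:-→d5:-→d6:-→d7:-→d8:-→d9:-→d10:-→d11:-→d12:H0→d13:-→d14:-→d15:-→d16:-→d17:-→d18:-→d19:-→d20:H0→d21:H0→d22:-→d23:-→d24:-→d25:-→d26:-→d27:-→d28:-→d29:-→d30:-→d31:-  best=H0
  ? 73.28.234.154  path d0:H0→d1:-→d2:-→d3:-→d4:-  best=H0

== LOOKUPS ==
["H0","H0","H0","H1","H0","H1","H1","H0","H0","H0","H0","H1","H0","H0","H0"]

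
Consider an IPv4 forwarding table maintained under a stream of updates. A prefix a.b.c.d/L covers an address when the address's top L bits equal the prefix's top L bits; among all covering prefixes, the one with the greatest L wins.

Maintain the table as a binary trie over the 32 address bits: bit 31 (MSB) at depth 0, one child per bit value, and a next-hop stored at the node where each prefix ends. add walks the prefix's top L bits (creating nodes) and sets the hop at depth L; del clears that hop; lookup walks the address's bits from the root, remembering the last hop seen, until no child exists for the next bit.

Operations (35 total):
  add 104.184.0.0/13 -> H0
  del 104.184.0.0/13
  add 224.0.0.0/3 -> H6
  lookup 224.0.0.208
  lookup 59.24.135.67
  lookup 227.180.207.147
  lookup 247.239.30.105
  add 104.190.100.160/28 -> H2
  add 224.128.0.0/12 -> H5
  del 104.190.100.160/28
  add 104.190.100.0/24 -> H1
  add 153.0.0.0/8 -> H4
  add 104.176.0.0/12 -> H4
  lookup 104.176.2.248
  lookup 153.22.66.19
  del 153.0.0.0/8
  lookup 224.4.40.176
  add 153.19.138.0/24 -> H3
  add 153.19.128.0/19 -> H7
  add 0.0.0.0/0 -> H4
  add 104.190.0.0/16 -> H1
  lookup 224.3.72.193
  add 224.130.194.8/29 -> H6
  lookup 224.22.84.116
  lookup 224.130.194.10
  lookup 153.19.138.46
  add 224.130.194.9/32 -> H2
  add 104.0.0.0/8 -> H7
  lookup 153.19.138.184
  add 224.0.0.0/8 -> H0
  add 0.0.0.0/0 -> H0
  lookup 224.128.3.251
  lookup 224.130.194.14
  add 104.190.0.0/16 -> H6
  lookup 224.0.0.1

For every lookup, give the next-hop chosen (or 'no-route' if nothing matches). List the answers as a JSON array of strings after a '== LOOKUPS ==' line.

Trace:
  add 104.184.0.0/13 -> H0 at depth 13
  - 104.184.0.0/13 clear@13
  add 224.0.0.0/3 -> H6 at depth 3
  Q 224.0.0.208: descend 111 ; hops seen [H6] ; pick H6
  Q 59.24.135.67: descend 0 ; hops seen [∅] ; pick no-route
  Q 227.180.207.147: descend 111 ; hops seen [H6] ; pick H6
  Q 247.239.30.105: descend 111 ; hops seen [H6] ; pick H6
  add 104.190.100.160/28 -> H2 at depth 28
  add 224.128.0.0/12 -> H5 at depth 12
  - 104.190.100.160/28 clear@28
  add 104.190.100.0/24 -> H1 at depth 24
  add 153.0.0.0/8 -> H4 at depth 8
  add 104.176.0.0/12 -> H4 at depth 12
  Q 104.176.2.248: descend 011010001011 ; hops seen [H4] ; pick H4
  Q 153.22.66.19: descend 10011001 ; hops seen [H4] ; pick H4
  - 153.0.0.0/8 clear@8
  Q 224.4.40.176: descend 11100000 ; hops seen [H6] ; pick H6
  add 153.19.138.0/24 -> H3 at depth 24
  add 153.19.128.0/19 -> H7 at depth 19
  add 0.0.0.0/0 -> H4 at depth 0
  add 104.190.0.0/16 -> H1 at depth 16
  Q 224.3.72.193: descend 11100000 ; hops seen [H4,H6] ; pick H6
  add 224.130.194.8/29 -> H6 at depth 29
  Q 224.22.84.116: descend 11100000 ; hops seen [H4,H6] ; pick H6
  Q 224.130.194.10: descend 11100000100000101100001000001 ; hops seen [H4,H6,H5,H6] ; pick H6
  Q 153.19.138.46: descend 100110010001001110001010 ; hops seen [H4,H7,H3] ; pick H3
  add 224.130.194.9/32 -> H2 at depth 32
  add 104.0.0.0/8 -> H7 at depth 8
  Q 153.19.138.184: descend 100110010001001110001010 ; hops seen [H4,H7,H3] ; pick H3
  add 224.0.0.0/8 -> H0 at depth 8
  add 0.0.0.0/0 -> H0 at depth 0
  Q 224.128.3.251: descend 11100000100000 ; hops seen [H0,H6,H0,H5] ; pick H5
  Q 224.130.194.14: descend 11100000100000101100001000001 ; hops seen [H0,H6,H0,H5,H6] ; pick H6
  add 104.190.0.0/16 -> H6 at depth 16
  Q 224.0.0.1: descend 11100000 ; hops seen [H0,H6,H0] ; pick H0

== LOOKUPS ==
["H6","no-route","H6","H6","H4","H4","H6","H6","H6","H6","H3","H3","H5","H6","H0"]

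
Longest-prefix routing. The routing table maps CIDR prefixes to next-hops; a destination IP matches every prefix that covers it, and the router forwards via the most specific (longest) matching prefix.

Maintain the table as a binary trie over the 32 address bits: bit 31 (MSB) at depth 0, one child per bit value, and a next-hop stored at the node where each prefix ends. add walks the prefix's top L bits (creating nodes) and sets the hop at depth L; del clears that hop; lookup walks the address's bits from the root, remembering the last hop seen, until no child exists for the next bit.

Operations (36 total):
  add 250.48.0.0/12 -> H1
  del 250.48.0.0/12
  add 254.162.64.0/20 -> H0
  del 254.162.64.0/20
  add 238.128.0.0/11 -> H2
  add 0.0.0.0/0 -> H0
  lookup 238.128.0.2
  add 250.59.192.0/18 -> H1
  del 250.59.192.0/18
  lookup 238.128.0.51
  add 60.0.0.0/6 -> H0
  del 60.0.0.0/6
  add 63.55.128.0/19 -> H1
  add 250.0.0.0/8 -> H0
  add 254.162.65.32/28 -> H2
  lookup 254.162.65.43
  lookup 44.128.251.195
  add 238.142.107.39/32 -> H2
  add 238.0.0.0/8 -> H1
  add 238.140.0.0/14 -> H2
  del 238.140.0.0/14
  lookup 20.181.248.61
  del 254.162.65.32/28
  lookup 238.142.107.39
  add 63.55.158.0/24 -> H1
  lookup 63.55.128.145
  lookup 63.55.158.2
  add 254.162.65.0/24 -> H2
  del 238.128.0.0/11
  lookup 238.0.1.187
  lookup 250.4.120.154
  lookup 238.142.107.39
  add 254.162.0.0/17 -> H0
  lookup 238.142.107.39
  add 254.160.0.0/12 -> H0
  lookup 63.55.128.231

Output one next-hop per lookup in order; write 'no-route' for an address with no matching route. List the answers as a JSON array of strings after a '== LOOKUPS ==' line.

Apply in order:
  + 250.48.0.0/12 (H1) depth=12
  - 250.48.0.0/12 clear@12
  + 254.162.64.0/20 (H0) depth=20
  - 254.162.64.0/20 clear@20
  + 238.128.0.0/11 (H2) depth=11
  + 0.0.0.0/0 (H0) depth=0
  Q 238.128.0.2: descend 11101110100 ; hops seen [H0,H2] ; pick H2
  + 250.59.192.0/18 (H1) depth=18
  - 250.59.192.0/18 clear@18
  Q 238.128.0.51: descend 11101110100 ; hops seen [H0,H2] ; pick H2
  + 60.0.0.0/6 (H0) depth=6
  - 60.0.0.0/6 clear@6
  + 63.55.128.0/19 (H1) depth=19
  + 250.0.0.0/8 (H0) depth=8
  + 254.162.65.32/28 (H2) depth=28
  Q 254.162.65.43: descend 1111111010100010010000010010 ; hops seen [H0,H2] ; pick H2
  Q 44.128.251.195: descend 001 ; hops seen [H0] ; pick H0
  + 238.142.107.39/32 (H2) depth=32
  + 238.0.0.0/8 (H1) depth=8
  + 238.140.0.0/14 (H2) depth=14
  - 238.140.0.0/14 clear@14
  Q 20.181.248.61: descend 00 ; hops seen [H0] ; pick H0
  - 254.162.65.32/28 clear@28
  Q 238.142.107.39: descend 11101110100011100110101100100111 ; hops seen [H0,H1,H2,H2] ; pick H2
  + 63.55.158.0/24 (H1) depth=24
  Q 63.55.128.145: descend 0011111100110111100 ; hops seen [H0,H1] ; pick H1
  Q 63.55.158.2: descend 001111110011011110011110 ; hops seen [H0,H1,H1] ; pick H1
  + 254.162.65.0/24 (H2) depth=24
  - 238.128.0.0/11 clear@11
  Q 238.0.1.187: descend 11101110 ; hops seen [H0,H1] ; pick H1
  Q 250.4.120.154: descend 1111101000 ; hops seen [H0,H0] ; pick H0
  Q 238.142.107.39: descend 11101110100011100110101100100111 ; hops seen [H0,H1,H2] ; pick H2
  + 254.162.0.0/17 (H0) depth=17
  Q 238.142.107.39: descend 11101110100011100110101100100111 ; hops seen [H0,H1,H2] ; pick H2
  + 254.160.0.0/12 (H0) depth=12
  Q 63.55.128.231: descend 0011111100110111100 ; hops seen [H0,H1] ; pick H1

== LOOKUPS ==
["H2","H2","H2","H0","H0","H2","H1","H1","H1","H0","H2","H2","H1"]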